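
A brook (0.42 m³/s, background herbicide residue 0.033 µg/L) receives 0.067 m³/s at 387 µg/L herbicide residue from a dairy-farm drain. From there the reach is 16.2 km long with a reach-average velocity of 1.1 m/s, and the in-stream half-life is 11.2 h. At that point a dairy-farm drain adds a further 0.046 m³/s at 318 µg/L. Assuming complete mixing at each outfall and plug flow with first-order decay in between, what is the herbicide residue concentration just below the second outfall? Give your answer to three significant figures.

After mixing, C = (0.4200·0.03300 + 0.06700·387.0) / 0.4870 = 25.94/0.4870 = 53.27 µg/L; combined flow 0.4870 m³/s.
Travel time t = 16.2·1000 / 1.1 = 14730 s = 4.091 h.
Half-life 11.2 h → k = ln 2 / 11.2 = 0.06189 h⁻¹ = 1.485 d⁻¹.
First-order decay: C = 53.27·exp(−k·t) = 53.27·0.7763 = 41.36 µg/L.
Second outfall: C = (0.4870·41.36 + 0.04600·318.0)/0.5330 = 65.23 µg/L.

65.2 µg/L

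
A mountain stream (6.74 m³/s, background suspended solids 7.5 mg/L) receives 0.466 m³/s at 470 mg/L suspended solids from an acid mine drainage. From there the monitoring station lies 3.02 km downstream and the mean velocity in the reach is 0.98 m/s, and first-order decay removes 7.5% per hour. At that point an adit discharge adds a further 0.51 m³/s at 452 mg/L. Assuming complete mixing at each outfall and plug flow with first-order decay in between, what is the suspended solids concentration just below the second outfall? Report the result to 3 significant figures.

Mixed concentration C = ΣQC/ΣQ = (6.740·7.500 + 0.4660·470.0) / 7.206 = 269.6/7.206 = 37.41 mg/L; combined flow 7.206 m³/s.
Travel time t = 3.02·1000 / 0.98 = 3082 s = 0.8560 h.
7.5%/h lost → k = −ln(1 − 0.075) = 0.07796 h⁻¹.
Applying C = C₀e^(−kt): 37.41 × 0.9354 = 34.99 mg/L.
Second outfall: C = (7.206·34.99 + 0.5100·452.0)/7.716 = 62.56 mg/L.

62.6 mg/L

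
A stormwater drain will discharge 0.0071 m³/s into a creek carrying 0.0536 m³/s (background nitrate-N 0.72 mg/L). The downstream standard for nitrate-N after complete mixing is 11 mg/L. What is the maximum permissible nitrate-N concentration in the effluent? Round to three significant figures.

88.6 mg/L

At the limit, (Qr·Cr + Qe·Cₑ)/(Qr + Qe) = 11:
Cₑ = (0.06070·11 − 0.05360·0.7200) / 0.007100 = 88.61 mg/L.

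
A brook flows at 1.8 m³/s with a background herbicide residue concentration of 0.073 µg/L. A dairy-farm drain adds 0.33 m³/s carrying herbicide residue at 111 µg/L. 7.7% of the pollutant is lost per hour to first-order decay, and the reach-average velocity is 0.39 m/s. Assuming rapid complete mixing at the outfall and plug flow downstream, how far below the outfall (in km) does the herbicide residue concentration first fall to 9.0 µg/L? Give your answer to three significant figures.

11.4 km

Flow-weighted average: C = (1.800·0.07300 + 0.3300·111.0) / 2.130 = 36.76/2.130 = 17.26 µg/L.
7.7%/h lost → k = −ln(1 − 0.077) = 0.08013 h⁻¹.
Set 17.26·exp(−k·t) = 9.0 → t = ln(17.26/9.0)/k = 29250 s = 8.126 h.
Distance = v·t = 0.39·29250 = 11410 m = 11.41 km.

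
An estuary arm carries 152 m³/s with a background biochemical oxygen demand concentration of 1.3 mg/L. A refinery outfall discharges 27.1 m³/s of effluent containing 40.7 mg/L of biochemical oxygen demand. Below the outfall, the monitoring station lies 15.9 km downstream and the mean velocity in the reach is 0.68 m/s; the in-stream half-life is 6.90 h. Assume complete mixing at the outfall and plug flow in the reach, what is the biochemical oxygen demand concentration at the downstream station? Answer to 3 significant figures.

3.78 mg/L

Mass balance: C = (152.0·1.300 + 27.10·40.70) / 179.1 = 1301/179.1 = 7.262 mg/L.
Travel time t = 15.9·1000 / 0.68 = 23380 s = 6.495 h.
Half-life 6.90 h → k = ln 2 / 6.90 = 0.1005 h⁻¹ = 2.411 d⁻¹.
Decay over the reach: 7.262·exp(−kt) = 7.262·0.5208 = 3.782 mg/L.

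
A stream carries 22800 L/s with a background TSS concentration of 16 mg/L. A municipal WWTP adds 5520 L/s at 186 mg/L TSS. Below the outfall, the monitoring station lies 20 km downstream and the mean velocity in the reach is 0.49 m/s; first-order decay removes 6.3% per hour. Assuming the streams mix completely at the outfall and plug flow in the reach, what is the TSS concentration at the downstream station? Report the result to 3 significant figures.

Flow-weighted average: C = (22800·16.00 + 5520·186.0) / 28320 = 1392000/28320 = 49.14 mg/L.
Travel time t = 20·1000 / 0.49 = 40820 s = 11.34 h.
6.3%/h lost → k = −ln(1 − 0.063) = 0.06507 h⁻¹.
First-order decay: C = 49.14·exp(−k·t) = 49.14·0.4782 = 23.50 mg/L.

23.5 mg/L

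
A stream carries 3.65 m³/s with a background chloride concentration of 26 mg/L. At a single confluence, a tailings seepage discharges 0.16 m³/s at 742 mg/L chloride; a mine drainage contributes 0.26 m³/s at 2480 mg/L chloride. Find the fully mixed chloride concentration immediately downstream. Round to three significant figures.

211 mg/L

Conservation of mass: C = (3.650·26.00 + 0.1600·742.0 + 0.2600·2480) / 4.070 = 858.4/4.070 = 210.9 mg/L.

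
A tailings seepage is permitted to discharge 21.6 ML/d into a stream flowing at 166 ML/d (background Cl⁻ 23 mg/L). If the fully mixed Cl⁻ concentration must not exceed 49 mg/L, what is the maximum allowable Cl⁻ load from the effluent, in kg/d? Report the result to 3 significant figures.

Mass balance at the limit: 166.0·23.00 + 21.60·Cₑ = 187.6·49 → Cₑ = 248.8 mg/L.
21.60 ML/d = 0.2500 m³/s. Load = 0.2500 m³/s × 248.8 g/m³ × 86 400 s/d = 5374 kg/d.

5370 kg/d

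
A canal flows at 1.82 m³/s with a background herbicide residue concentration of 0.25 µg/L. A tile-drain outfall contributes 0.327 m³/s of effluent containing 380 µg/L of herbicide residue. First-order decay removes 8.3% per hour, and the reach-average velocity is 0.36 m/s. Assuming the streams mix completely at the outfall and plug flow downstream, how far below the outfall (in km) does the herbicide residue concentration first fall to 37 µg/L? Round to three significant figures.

Mass balance: C = (1.820·0.2500 + 0.3270·380.0) / 2.147 = 124.7/2.147 = 58.09 µg/L.
8.3%/h lost → k = −ln(1 − 0.083) = 0.08665 h⁻¹.
Set 58.09·exp(−k·t) = 37 → t = ln(58.09/37)/k = 18740 s = 5.205 h.
Distance = v·t = 0.36·18740 = 6746 m = 6.746 km.

6.75 km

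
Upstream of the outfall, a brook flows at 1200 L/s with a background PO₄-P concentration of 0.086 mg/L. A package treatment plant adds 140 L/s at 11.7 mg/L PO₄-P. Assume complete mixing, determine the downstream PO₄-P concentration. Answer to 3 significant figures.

1.30 mg/L

Flow-weighted average: C = (1200·0.08600 + 140.0·11.70) / 1340 = 1741/1340 = 1.299 mg/L.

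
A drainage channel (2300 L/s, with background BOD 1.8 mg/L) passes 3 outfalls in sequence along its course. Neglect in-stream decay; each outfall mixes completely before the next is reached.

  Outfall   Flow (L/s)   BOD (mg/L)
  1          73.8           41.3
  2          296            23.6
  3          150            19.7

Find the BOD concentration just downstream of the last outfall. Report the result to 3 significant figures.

6.07 mg/L

Below outfall 1: Q → 2374 L/s, C = (2300·1.800 + 73.80·41.30)/2374 = 3.028 mg/L.
Below outfall 2: Q → 2670 L/s, C = (2374·3.028 + 296.0·23.60)/2670 = 5.309 mg/L.
Below outfall 3: Q → 2820 L/s, C = (2670·5.309 + 150.0·19.70)/2820 = 6.074 mg/L.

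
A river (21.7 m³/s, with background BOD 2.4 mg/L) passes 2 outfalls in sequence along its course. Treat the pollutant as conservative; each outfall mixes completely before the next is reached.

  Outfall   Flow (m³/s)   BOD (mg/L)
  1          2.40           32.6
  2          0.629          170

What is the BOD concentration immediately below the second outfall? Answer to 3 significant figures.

Outfall 1: combined Q = 24.10 m³/s; C = (21.70·2.400 + 2.400·32.60)/24.10 = 5.407 mg/L.
Outfall 2: combined Q = 24.73 m³/s; C = (24.10·5.407 + 0.6290·170.0)/24.73 = 9.594 mg/L.

9.59 mg/L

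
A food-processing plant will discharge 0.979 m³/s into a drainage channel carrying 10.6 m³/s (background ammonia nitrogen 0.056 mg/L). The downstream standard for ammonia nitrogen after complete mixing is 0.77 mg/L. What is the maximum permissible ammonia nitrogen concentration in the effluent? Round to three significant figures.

8.50 mg/L

At the limit, (Qr·Cr + Qe·Cₑ)/(Qr + Qe) = 0.77:
Cₑ = (11.58·0.77 − 10.60·0.05600) / 0.9790 = 8.501 mg/L.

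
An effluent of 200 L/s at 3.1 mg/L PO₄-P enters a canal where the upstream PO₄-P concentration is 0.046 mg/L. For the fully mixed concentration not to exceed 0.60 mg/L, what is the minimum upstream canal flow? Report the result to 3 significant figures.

903 L/s

Set C_mix = 0.60: (Q·0.04600 + 200.0·3.100) / (Q + 200.0) = 0.60
→ Q = 200.0·(3.100 − 0.60)/(0.60 − 0.04600) = 902.5 L/s.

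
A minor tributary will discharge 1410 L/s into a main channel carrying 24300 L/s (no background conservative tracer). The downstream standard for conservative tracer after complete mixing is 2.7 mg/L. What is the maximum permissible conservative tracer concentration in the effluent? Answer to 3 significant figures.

At the limit, (Qr·Cr + Qe·Cₑ)/(Qr + Qe) = 2.7:
Cₑ = (25710·2.7 − 24300·0) / 1410 = 49.23 mg/L.

49.2 mg/L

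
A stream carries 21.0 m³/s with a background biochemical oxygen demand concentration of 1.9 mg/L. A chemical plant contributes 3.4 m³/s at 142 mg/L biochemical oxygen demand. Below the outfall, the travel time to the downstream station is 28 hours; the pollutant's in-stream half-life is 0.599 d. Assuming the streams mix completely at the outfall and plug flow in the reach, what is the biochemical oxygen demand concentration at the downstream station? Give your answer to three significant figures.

5.55 mg/L

Conservation of mass: C = (21.00·1.900 + 3.400·142.0) / 24.40 = 522.7/24.40 = 21.42 mg/L.
Half-life 0.599 d → k = ln 2 / 0.599 = 1.157 d⁻¹.
Applying C = C₀e^(−kt): 21.42 × 0.2592 = 5.553 mg/L.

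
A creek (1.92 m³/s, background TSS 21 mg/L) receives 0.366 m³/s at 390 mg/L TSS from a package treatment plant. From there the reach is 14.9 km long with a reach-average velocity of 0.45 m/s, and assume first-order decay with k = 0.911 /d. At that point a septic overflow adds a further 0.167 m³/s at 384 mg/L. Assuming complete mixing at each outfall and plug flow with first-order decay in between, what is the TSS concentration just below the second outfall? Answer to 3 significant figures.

78.8 mg/L

Mixed concentration C = ΣQC/ΣQ = (1.920·21.00 + 0.3660·390.0) / 2.286 = 183.1/2.286 = 80.08 mg/L; combined flow 2.286 m³/s.
Travel time t = 14.9·1000 / 0.45 = 33110 s = 9.198 h.
First-order decay: C = 80.08·exp(−k·t) = 80.08·0.7053 = 56.48 mg/L.
At the second outfall, C = (2.286·56.48 + 0.1670·384.0) / (2.286 + 0.1670) = 78.78 mg/L.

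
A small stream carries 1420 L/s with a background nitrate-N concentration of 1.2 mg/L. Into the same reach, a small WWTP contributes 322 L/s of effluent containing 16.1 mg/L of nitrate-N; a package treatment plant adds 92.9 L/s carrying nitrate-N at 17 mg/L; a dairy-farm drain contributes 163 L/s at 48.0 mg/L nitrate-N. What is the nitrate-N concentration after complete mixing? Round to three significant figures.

Conservation of mass: C = (1420·1.200 + 322.0·16.10 + 92.90·17.00 + 163.0·48.00) / 1998 = 16290/1998 = 8.154 mg/L.

8.15 mg/L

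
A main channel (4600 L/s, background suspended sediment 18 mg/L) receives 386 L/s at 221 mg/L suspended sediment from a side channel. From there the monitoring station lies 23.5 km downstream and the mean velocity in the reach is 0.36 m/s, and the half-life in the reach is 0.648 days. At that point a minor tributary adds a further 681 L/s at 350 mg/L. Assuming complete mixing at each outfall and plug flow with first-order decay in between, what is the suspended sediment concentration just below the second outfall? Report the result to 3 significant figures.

55.3 mg/L

After mixing, C = (4600·18.00 + 386.0·221.0) / 4986 = 168100/4986 = 33.72 mg/L; combined flow 4986 L/s.
Travel time t = 23.5·1000 / 0.36 = 65280 s = 18.13 h.
Half-life 0.648 d → k = ln 2 / 0.648 = 1.070 d⁻¹.
Applying C = C₀e^(−kt): 33.72 × 0.4457 = 15.03 mg/L.
Second outfall: C = (4986·15.03 + 681.0·350.0)/5667 = 55.28 mg/L.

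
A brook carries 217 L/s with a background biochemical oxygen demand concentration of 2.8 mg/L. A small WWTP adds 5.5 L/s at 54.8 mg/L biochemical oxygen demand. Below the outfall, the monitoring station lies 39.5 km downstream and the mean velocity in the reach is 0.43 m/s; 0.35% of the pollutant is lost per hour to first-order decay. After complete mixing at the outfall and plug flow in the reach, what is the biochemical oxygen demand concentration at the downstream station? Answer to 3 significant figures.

3.74 mg/L

Mass balance: C = (217.0·2.800 + 5.500·54.80) / 222.5 = 909.0/222.5 = 4.085 mg/L.
Travel time t = 39.5·1000 / 0.43 = 91860 s = 25.52 h.
0.35%/h lost → k = −ln(1 − 0.0035) = 0.003506 h⁻¹.
Applying C = C₀e^(−kt): 4.085 × 0.9144 = 3.736 mg/L.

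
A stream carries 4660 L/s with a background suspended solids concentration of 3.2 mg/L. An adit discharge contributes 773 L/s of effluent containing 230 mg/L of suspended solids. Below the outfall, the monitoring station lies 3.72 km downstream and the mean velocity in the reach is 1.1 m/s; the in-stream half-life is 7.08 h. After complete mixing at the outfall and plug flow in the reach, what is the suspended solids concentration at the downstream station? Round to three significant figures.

32.4 mg/L

Mass balance: C = (4660·3.200 + 773.0·230.0) / 5433 = 192700/5433 = 35.47 mg/L.
Travel time t = 3.72·1000 / 1.1 = 3382 s = 0.9394 h.
Half-life 7.08 h → k = ln 2 / 7.08 = 0.09790 h⁻¹ = 2.350 d⁻¹.
Decay over the reach: 35.47·exp(−kt) = 35.47·0.9121 = 32.35 mg/L.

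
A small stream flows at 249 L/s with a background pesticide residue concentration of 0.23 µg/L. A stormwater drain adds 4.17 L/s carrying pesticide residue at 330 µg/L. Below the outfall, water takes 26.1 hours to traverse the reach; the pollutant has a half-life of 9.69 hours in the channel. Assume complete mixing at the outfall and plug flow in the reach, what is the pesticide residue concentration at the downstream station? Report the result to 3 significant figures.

0.875 µg/L

Flow-weighted average: C = (249.0·0.2300 + 4.170·330.0) / 253.2 = 1433/253.2 = 5.662 µg/L.
Half-life 9.69 h → k = ln 2 / 9.69 = 0.07153 h⁻¹ = 1.717 d⁻¹.
Applying C = C₀e^(−kt): 5.662 × 0.1546 = 0.8752 µg/L.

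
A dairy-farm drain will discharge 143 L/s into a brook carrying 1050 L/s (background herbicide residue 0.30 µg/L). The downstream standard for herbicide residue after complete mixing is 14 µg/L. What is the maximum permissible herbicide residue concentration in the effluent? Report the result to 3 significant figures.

At the limit, (Qr·Cr + Qe·Cₑ)/(Qr + Qe) = 14:
Cₑ = (1193·14 − 1050·0.3000) / 143.0 = 114.6 µg/L.

115 µg/L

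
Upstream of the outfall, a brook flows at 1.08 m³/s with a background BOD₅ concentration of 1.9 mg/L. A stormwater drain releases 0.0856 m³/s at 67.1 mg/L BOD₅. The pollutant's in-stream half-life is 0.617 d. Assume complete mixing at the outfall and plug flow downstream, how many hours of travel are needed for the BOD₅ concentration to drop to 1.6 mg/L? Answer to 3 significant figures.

30.6 h

Mixed concentration C = ΣQC/ΣQ = (1.080·1.900 + 0.08560·67.10) / 1.166 = 7.796/1.166 = 6.688 mg/L.
Half-life 0.617 d → k = ln 2 / 0.617 = 1.123 d⁻¹.
6.688·exp(−k·t) = 1.6 → t = ln(6.688/1.6)/k = 110000 s = 30.56 h.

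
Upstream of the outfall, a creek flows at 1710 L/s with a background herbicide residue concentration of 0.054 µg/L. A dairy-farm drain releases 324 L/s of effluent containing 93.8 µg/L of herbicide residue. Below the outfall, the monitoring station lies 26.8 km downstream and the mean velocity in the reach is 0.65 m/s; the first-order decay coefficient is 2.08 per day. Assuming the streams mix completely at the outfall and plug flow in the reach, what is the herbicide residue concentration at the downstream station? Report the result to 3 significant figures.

After mixing, C = (1710·0.05400 + 324.0·93.80) / 2034 = 30480/2034 = 14.99 µg/L.
Travel time t = 26.8·1000 / 0.65 = 41230 s = 11.45 h.
Applying C = C₀e^(−kt): 14.99 × 0.3706 = 5.554 µg/L.

5.55 µg/L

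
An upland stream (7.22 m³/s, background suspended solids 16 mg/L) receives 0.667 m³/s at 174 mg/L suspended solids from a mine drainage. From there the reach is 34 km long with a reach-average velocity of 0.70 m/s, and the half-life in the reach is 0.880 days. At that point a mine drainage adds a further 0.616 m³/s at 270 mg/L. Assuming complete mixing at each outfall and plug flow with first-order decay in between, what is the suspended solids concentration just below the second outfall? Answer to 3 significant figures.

37.1 mg/L

Mixed concentration C = ΣQC/ΣQ = (7.220·16.00 + 0.6670·174.0) / 7.887 = 231.6/7.887 = 29.36 mg/L; combined flow 7.887 m³/s.
Travel time t = 34·1000 / 0.70 = 48570 s = 13.49 h.
Half-life 0.880 d → k = ln 2 / 0.880 = 0.7877 d⁻¹.
Applying C = C₀e^(−kt): 29.36 × 0.6422 = 18.86 mg/L.
Second outfall: C = (7.887·18.86 + 0.6160·270.0)/8.503 = 37.05 mg/L.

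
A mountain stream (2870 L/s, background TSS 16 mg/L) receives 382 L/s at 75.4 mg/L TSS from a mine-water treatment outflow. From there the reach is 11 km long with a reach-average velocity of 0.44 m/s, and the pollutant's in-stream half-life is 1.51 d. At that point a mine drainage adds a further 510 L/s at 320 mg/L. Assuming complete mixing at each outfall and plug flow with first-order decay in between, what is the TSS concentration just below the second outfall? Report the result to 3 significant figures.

60.8 mg/L

Flow-weighted average: C = (2870·16.00 + 382.0·75.40) / 3252 = 74720/3252 = 22.98 mg/L; combined flow 3252 L/s.
Travel time t = 11·1000 / 0.44 = 25000 s = 6.944 h.
Half-life 1.51 d → k = ln 2 / 1.51 = 0.4590 d⁻¹.
Decay over the reach: 22.98·exp(−kt) = 22.98·0.8756 = 20.12 mg/L.
At the second outfall, C = (3252·20.12 + 510.0·320.0) / (3252 + 510.0) = 60.77 mg/L.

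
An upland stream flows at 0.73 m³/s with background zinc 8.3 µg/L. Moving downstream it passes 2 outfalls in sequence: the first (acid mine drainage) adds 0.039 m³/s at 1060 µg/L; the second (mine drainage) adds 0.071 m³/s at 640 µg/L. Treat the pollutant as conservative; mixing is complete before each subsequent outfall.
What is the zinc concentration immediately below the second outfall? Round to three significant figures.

111 µg/L

After outfall 1: Q = 0.7300 + 0.03900 = 0.7690 m³/s; C = (0.7300·8.300 + 0.03900·1060)/0.7690 = 61.64 µg/L.
After outfall 2: Q = 0.7690 + 0.07100 = 0.8400 m³/s; C = (0.7690·61.64 + 0.07100·640.0)/0.8400 = 110.5 µg/L.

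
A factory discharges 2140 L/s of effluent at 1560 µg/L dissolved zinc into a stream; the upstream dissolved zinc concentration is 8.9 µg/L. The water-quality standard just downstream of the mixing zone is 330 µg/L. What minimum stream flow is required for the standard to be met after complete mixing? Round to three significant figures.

8200 L/s

Set C_mix = 330: (Q·8.900 + 2140·1560) / (Q + 2140) = 330
→ Q = 2140·(1560 − 330)/(330 − 8.900) = 8197 L/s.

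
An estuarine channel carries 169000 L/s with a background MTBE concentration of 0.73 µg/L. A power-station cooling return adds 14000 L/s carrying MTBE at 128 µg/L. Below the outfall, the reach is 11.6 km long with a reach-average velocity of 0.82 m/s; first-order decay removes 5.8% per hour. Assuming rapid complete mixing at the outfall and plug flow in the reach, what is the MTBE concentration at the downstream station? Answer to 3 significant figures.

8.28 µg/L

Mixed concentration C = ΣQC/ΣQ = (169000·0.7300 + 14000·128.0) / 183000 = 1915000/183000 = 10.47 µg/L.
Travel time t = 11.6·1000 / 0.82 = 14150 s = 3.930 h.
5.8%/h lost → k = −ln(1 − 0.058) = 0.05975 h⁻¹.
Decay over the reach: 10.47·exp(−kt) = 10.47·0.7907 = 8.276 µg/L.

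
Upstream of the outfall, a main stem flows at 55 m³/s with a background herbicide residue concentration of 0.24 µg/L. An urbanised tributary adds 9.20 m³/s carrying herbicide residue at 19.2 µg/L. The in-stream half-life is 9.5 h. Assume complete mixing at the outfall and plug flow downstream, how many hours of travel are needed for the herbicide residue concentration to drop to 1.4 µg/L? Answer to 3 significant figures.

Conservation of mass: C = (55.00·0.2400 + 9.200·19.20) / 64.20 = 189.8/64.20 = 2.957 µg/L.
Half-life 9.5 h → k = ln 2 / 9.5 = 0.07296 h⁻¹ = 1.751 d⁻¹.
2.957·exp(−k·t) = 1.4 → t = ln(2.957/1.4)/k = 36890 s = 10.25 h.

10.2 h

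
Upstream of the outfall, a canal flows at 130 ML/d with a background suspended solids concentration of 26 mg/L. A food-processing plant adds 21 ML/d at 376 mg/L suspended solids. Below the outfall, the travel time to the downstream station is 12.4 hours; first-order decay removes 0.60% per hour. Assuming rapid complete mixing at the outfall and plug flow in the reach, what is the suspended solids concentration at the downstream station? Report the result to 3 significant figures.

69.3 mg/L

Flow-weighted average: C = (130.0·26.00 + 21.00·376.0) / 151.0 = 11280/151.0 = 74.68 mg/L.
0.60%/h lost → k = −ln(1 − 0.006) = 0.006018 h⁻¹.
Applying C = C₀e^(−kt): 74.68 × 0.9281 = 69.31 mg/L.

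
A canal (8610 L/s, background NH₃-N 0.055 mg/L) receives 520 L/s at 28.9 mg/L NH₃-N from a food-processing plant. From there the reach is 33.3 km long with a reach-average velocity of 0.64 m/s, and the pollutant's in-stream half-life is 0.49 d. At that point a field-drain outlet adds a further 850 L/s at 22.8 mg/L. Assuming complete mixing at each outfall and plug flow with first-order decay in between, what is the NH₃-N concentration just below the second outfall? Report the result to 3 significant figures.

2.60 mg/L

Flow-weighted average: C = (8610·0.05500 + 520.0·28.90) / 9130 = 15500/9130 = 1.698 mg/L; combined flow 9130 L/s.
Travel time t = 33.3·1000 / 0.64 = 52030 s = 14.45 h.
Half-life 0.49 d → k = ln 2 / 0.49 = 1.415 d⁻¹.
Applying C = C₀e^(−kt): 1.698 × 0.4266 = 0.7243 mg/L.
Second outfall: C = (9130·0.7243 + 850.0·22.80)/9980 = 2.605 mg/L.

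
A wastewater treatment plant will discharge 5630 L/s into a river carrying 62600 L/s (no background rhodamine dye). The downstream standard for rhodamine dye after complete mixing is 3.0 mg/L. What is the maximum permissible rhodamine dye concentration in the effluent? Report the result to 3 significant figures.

At the limit, (Qr·Cr + Qe·Cₑ)/(Qr + Qe) = 3.0:
Cₑ = (68230·3.0 − 62600·0) / 5630 = 36.36 mg/L.

36.4 mg/L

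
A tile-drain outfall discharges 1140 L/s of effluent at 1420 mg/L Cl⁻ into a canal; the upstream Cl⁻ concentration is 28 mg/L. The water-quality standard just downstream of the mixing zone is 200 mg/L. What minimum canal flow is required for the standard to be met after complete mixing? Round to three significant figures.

8090 L/s

Set C_mix = 200: (Q·28.00 + 1140·1420) / (Q + 1140) = 200
→ Q = 1140·(1420 − 200)/(200 − 28.00) = 8086 L/s.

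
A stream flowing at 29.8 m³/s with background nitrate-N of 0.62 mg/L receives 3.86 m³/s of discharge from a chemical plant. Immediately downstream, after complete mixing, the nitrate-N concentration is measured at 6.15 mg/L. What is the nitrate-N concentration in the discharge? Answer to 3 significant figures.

48.8 mg/L

Mass balance: 29.80·0.6200 + 3.860·Cₑ = 33.66·6.150
→ Cₑ = (33.66·6.150 − 29.80·0.6200) / 3.860 = 48.84 mg/L.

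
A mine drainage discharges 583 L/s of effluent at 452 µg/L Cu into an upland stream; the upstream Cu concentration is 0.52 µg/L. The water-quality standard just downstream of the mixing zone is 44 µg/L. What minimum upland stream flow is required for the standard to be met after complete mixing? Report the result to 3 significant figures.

Set C_mix = 44: (Q·0.5200 + 583.0·452.0) / (Q + 583.0) = 44
→ Q = 583.0·(452.0 − 44)/(44 − 0.5200) = 5471 L/s.

5470 L/s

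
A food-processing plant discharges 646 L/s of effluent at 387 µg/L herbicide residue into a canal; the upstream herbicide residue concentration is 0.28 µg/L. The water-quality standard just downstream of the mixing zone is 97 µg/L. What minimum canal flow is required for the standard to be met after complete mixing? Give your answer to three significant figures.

Set C_mix = 97: (Q·0.2800 + 646.0·387.0) / (Q + 646.0) = 97
→ Q = 646.0·(387.0 − 97)/(97 − 0.2800) = 1937 L/s.

1940 L/s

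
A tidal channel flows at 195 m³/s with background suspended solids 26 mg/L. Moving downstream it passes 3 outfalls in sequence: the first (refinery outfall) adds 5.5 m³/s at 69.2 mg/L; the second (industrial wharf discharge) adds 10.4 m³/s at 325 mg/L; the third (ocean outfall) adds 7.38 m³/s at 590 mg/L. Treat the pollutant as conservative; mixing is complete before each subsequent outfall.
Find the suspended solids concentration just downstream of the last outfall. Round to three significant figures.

60.4 mg/L

Outfall 1: combined Q = 200.5 m³/s; C = (195.0·26.00 + 5.500·69.20)/200.5 = 27.19 mg/L.
Outfall 2: combined Q = 210.9 m³/s; C = (200.5·27.19 + 10.40·325.0)/210.9 = 41.87 mg/L.
Outfall 3: combined Q = 218.3 m³/s; C = (210.9·41.87 + 7.380·590.0)/218.3 = 60.40 mg/L.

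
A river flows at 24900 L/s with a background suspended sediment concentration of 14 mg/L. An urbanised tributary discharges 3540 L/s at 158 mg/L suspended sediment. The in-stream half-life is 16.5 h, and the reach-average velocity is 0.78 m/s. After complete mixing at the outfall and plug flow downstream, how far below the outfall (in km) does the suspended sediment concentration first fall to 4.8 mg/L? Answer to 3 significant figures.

127 km

Flow-weighted average: C = (24900·14.00 + 3540·158.0) / 28440 = 907900/28440 = 31.92 mg/L.
Half-life 16.5 h → k = ln 2 / 16.5 = 0.04201 h⁻¹ = 1.008 d⁻¹.
Set 31.92·exp(−k·t) = 4.8 → t = ln(31.92/4.8)/k = 162400 s = 45.10 h.
Distance = v·t = 0.78·162400 = 126700 m = 126.7 km.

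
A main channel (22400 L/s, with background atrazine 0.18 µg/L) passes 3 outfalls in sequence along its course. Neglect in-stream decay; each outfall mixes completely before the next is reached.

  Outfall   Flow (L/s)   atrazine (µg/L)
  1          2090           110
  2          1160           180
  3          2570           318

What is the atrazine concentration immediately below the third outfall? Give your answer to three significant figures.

44.6 µg/L

Below outfall 1: Q → 24490 L/s, C = (22400·0.1800 + 2090·110.0)/24490 = 9.552 µg/L.
Below outfall 2: Q → 25650 L/s, C = (24490·9.552 + 1160·180.0)/25650 = 17.26 µg/L.
Below outfall 3: Q → 28220 L/s, C = (25650·17.26 + 2570·318.0)/28220 = 44.65 µg/L.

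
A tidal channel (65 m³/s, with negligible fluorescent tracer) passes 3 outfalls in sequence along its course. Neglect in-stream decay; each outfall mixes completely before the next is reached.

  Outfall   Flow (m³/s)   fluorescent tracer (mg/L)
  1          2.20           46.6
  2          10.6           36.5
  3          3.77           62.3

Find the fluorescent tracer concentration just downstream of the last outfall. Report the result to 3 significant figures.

8.88 mg/L

Outfall 1: combined Q = 67.20 m³/s; C = (65.00·0 + 2.200·46.60)/67.20 = 1.526 mg/L.
Outfall 2: combined Q = 77.80 m³/s; C = (67.20·1.526 + 10.60·36.50)/77.80 = 6.291 mg/L.
Outfall 3: combined Q = 81.57 m³/s; C = (77.80·6.291 + 3.770·62.30)/81.57 = 8.879 mg/L.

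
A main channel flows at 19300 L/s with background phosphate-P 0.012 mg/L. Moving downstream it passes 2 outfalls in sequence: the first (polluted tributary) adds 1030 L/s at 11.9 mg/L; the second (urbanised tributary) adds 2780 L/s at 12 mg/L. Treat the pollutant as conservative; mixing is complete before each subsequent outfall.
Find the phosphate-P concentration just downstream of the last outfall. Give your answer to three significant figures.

1.98 mg/L

Outfall 1: combined Q = 20330 L/s; C = (19300·0.01200 + 1030·11.90)/20330 = 0.6143 mg/L.
Outfall 2: combined Q = 23110 L/s; C = (20330·0.6143 + 2780·12.00)/23110 = 1.984 mg/L.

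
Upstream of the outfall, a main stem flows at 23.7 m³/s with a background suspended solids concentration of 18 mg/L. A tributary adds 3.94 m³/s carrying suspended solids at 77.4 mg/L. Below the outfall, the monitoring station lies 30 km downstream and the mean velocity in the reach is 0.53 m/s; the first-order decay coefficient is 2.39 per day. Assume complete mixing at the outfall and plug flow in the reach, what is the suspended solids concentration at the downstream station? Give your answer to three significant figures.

5.53 mg/L

Flow-weighted average: C = (23.70·18.00 + 3.940·77.40) / 27.64 = 731.6/27.64 = 26.47 mg/L.
Travel time t = 30·1000 / 0.53 = 56600 s = 15.72 h.
Applying C = C₀e^(−kt): 26.47 × 0.2089 = 5.530 mg/L.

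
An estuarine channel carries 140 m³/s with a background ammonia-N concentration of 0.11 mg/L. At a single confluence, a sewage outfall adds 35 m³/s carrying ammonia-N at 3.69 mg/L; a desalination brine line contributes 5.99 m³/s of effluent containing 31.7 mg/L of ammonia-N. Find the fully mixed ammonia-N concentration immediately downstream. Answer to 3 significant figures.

Flow-weighted average: C = (140.0·0.1100 + 35.00·3.690 + 5.990·31.70) / 181.0 = 334.4/181.0 = 1.848 mg/L.

1.85 mg/L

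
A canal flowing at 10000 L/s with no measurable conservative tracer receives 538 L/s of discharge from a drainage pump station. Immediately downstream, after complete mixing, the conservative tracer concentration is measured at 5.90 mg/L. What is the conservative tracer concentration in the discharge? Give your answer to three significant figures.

Mass balance: 10000·0 + 538.0·Cₑ = 10540·5.900
→ Cₑ = (10540·5.900 − 10000·0) / 538.0 = 115.6 mg/L.

116 mg/L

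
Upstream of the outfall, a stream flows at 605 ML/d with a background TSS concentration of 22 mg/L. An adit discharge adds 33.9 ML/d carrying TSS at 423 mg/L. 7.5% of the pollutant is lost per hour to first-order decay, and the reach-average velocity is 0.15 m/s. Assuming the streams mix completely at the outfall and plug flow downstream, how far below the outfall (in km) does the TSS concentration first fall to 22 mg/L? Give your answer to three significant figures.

Flow-weighted average: C = (605.0·22.00 + 33.90·423.0) / 638.9 = 27650/638.9 = 43.28 mg/L.
7.5%/h lost → k = −ln(1 − 0.075) = 0.07796 h⁻¹.
Set 43.28·exp(−k·t) = 22 → t = ln(43.28/22)/k = 31240 s = 8.678 h.
Distance = v·t = 0.15·31240 = 4686 m = 4.686 km.

4.69 km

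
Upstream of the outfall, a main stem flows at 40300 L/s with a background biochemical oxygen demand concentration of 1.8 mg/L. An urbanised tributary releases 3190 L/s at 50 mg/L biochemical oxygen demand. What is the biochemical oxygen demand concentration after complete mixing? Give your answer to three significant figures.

5.34 mg/L

Conservation of mass: C = (40300·1.800 + 3190·50.00) / 43490 = 232000/43490 = 5.335 mg/L.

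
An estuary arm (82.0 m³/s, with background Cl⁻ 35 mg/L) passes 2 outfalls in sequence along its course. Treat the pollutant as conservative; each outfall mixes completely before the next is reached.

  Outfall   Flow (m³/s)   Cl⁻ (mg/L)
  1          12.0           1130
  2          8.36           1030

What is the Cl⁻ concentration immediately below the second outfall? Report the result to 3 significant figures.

245 mg/L

Outfall 1: combined Q = 94.00 m³/s; C = (82.00·35.00 + 12.00·1130)/94.00 = 174.8 mg/L.
Outfall 2: combined Q = 102.4 m³/s; C = (94.00·174.8 + 8.360·1030)/102.4 = 244.6 mg/L.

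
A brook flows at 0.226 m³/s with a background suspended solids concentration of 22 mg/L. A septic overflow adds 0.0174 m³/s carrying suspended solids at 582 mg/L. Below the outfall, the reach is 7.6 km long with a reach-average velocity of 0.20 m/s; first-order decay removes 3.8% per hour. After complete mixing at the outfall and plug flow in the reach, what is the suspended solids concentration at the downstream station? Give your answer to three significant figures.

41.2 mg/L

Flow-weighted average: C = (0.2260·22.00 + 0.01740·582.0) / 0.2434 = 15.10/0.2434 = 62.03 mg/L.
Travel time t = 7.6·1000 / 0.20 = 38000 s = 10.56 h.
3.8%/h lost → k = −ln(1 − 0.038) = 0.03874 h⁻¹.
First-order decay: C = 62.03·exp(−k·t) = 62.03·0.6644 = 41.21 mg/L.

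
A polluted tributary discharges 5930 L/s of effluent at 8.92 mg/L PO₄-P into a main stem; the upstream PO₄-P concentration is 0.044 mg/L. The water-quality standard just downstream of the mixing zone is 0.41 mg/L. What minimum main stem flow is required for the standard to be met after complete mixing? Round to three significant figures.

Set C_mix = 0.41: (Q·0.04400 + 5930·8.920) / (Q + 5930) = 0.41
→ Q = 5930·(8.920 − 0.41)/(0.41 − 0.04400) = 137900 L/s.

138000 L/s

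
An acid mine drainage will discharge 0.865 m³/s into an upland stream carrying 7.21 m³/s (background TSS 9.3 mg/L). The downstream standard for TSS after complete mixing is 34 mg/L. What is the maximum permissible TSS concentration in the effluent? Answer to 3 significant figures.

At the limit, (Qr·Cr + Qe·Cₑ)/(Qr + Qe) = 34:
Cₑ = (8.075·34 − 7.210·9.300) / 0.8650 = 239.9 mg/L.

240 mg/L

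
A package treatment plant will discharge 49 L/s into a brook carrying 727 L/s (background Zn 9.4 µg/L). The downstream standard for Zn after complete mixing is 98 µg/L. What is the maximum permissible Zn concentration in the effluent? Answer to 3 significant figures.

1410 µg/L

At the limit, (Qr·Cr + Qe·Cₑ)/(Qr + Qe) = 98:
Cₑ = (776.0·98 − 727.0·9.400) / 49.00 = 1413 µg/L.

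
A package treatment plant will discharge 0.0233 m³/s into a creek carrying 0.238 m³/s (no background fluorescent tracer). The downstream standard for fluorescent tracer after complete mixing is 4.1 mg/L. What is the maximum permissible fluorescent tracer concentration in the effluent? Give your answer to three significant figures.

46.0 mg/L

At the limit, (Qr·Cr + Qe·Cₑ)/(Qr + Qe) = 4.1:
Cₑ = (0.2613·4.1 − 0.2380·0) / 0.02330 = 45.98 mg/L.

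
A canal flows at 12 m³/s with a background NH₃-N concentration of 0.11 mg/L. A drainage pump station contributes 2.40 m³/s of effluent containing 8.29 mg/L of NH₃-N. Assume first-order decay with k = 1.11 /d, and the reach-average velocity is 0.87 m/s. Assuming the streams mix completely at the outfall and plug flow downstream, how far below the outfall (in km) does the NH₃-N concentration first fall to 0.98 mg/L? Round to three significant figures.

27.6 km

Flow-weighted average: C = (12.00·0.1100 + 2.400·8.290) / 14.40 = 21.22/14.40 = 1.473 mg/L.
Set 1.473·exp(−k·t) = 0.98 → t = ln(1.473/0.98)/k = 31740 s = 8.816 h.
Distance = v·t = 0.87·31740 = 27610 m = 27.61 km.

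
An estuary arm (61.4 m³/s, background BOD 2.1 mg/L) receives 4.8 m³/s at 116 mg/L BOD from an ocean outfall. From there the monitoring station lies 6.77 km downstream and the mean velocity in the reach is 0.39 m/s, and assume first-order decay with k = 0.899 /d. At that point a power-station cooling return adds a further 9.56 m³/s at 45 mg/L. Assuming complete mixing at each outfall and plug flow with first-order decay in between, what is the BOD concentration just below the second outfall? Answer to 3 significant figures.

After mixing, C = (61.40·2.100 + 4.800·116.0) / 66.20 = 685.7/66.20 = 10.36 mg/L; combined flow 66.20 m³/s.
Travel time t = 6.77·1000 / 0.39 = 17360 s = 4.822 h.
After decay, C = 10.36 × e^(−kt) = 10.36 × 0.8348 = 8.647 mg/L.
At the second outfall, C = (66.20·8.647 + 9.560·45.00) / (66.20 + 9.560) = 13.23 mg/L.

13.2 mg/L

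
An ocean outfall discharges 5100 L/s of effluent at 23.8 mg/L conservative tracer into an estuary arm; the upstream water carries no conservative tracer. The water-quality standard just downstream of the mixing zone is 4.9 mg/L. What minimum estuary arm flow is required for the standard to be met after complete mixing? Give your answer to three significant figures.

19700 L/s

Set C_mix = 4.9: (Q·0 + 5100·23.80) / (Q + 5100) = 4.9
→ Q = 5100·(23.80 − 4.9)/(4.9 − 0) = 19670 L/s.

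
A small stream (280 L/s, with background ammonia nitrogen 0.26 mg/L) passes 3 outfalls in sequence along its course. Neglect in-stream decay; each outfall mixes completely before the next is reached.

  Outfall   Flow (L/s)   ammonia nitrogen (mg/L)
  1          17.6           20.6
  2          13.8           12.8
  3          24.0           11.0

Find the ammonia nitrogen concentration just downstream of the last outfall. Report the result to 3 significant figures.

2.61 mg/L

Outfall 1: combined Q = 297.6 L/s; C = (280.0·0.2600 + 17.60·20.60)/297.6 = 1.463 mg/L.
Outfall 2: combined Q = 311.4 L/s; C = (297.6·1.463 + 13.80·12.80)/311.4 = 1.965 mg/L.
Outfall 3: combined Q = 335.4 L/s; C = (311.4·1.965 + 24.00·11.00)/335.4 = 2.612 mg/L.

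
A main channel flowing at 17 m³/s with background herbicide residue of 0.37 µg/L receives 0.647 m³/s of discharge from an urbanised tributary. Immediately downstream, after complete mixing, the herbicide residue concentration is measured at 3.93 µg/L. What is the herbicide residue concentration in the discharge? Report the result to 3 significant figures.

Mass balance: 17.00·0.3700 + 0.6470·Cₑ = 17.65·3.930
→ Cₑ = (17.65·3.930 − 17.00·0.3700) / 0.6470 = 97.47 µg/L.

97.5 µg/L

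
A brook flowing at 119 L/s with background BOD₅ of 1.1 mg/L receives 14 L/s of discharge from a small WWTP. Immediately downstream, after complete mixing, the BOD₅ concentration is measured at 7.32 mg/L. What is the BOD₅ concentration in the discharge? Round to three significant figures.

Mass balance: 119.0·1.100 + 14.00·Cₑ = 133.0·7.320
→ Cₑ = (133.0·7.320 − 119.0·1.100) / 14.00 = 60.19 mg/L.

60.2 mg/L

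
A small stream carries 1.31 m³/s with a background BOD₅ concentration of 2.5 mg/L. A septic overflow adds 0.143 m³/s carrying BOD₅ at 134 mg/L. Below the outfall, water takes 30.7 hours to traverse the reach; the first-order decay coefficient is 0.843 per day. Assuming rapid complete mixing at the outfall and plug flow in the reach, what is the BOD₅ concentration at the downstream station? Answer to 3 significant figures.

Mass balance: C = (1.310·2.500 + 0.1430·134.0) / 1.453 = 22.44/1.453 = 15.44 mg/L.
Decay over the reach: 15.44·exp(−kt) = 15.44·0.3402 = 5.253 mg/L.

5.25 mg/L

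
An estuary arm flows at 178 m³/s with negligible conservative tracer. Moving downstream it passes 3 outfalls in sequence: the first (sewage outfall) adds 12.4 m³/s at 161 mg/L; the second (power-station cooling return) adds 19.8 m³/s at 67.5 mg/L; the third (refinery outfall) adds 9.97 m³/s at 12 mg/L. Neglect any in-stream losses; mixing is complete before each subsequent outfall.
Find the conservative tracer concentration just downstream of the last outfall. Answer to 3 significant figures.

15.7 mg/L

Below outfall 1: Q → 190.4 m³/s, C = (178.0·0 + 12.40·161.0)/190.4 = 10.49 mg/L.
Below outfall 2: Q → 210.2 m³/s, C = (190.4·10.49 + 19.80·67.50)/210.2 = 15.86 mg/L.
Below outfall 3: Q → 220.2 m³/s, C = (210.2·15.86 + 9.970·12.00)/220.2 = 15.68 mg/L.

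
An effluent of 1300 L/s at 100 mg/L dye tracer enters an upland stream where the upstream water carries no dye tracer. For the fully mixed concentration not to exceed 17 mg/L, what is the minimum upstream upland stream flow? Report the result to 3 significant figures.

Set C_mix = 17: (Q·0 + 1300·100.0) / (Q + 1300) = 17
→ Q = 1300·(100.0 − 17)/(17 − 0) = 6347 L/s.

6350 L/s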